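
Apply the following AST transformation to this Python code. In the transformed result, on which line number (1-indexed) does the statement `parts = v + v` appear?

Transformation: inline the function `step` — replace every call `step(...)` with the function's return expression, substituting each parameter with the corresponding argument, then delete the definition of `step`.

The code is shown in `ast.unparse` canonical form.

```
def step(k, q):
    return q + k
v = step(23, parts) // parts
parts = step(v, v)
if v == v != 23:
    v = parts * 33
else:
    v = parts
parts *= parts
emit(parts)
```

Transformed code:
v = (parts + 23) // parts
parts = v + v
if v == v != 23:
    v = parts * 33
else:
    v = parts
parts *= parts
emit(parts)

2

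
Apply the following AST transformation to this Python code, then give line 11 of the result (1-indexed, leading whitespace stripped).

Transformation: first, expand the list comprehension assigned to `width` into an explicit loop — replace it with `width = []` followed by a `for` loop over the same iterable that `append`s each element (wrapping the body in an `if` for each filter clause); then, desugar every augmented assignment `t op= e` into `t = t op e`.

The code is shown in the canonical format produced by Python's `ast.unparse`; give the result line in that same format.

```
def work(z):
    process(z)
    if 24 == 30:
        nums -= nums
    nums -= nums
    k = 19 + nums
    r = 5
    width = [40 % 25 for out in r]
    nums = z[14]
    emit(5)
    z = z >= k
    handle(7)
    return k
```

Transformed code:
def work(z):
    process(z)
    if 24 == 30:
        nums = nums - nums
    nums = nums - nums
    k = 19 + nums
    r = 5
    width = []
    for out in r:
        width.append(40 % 25)
    nums = z[14]
    emit(5)
    z = z >= k
    handle(7)
    return k

nums = z[14]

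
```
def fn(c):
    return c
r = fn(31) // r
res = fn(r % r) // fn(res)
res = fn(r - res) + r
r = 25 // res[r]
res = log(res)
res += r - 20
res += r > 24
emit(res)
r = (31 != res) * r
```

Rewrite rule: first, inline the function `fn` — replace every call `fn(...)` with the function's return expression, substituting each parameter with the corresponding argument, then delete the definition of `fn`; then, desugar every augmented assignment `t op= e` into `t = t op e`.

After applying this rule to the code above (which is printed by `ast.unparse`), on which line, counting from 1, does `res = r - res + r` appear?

Transformed code:
r = 31 // r
res = r % r // res
res = r - res + r
r = 25 // res[r]
res = log(res)
res = res + (r - 20)
res = res + (r > 24)
emit(res)
r = (31 != res) * r

3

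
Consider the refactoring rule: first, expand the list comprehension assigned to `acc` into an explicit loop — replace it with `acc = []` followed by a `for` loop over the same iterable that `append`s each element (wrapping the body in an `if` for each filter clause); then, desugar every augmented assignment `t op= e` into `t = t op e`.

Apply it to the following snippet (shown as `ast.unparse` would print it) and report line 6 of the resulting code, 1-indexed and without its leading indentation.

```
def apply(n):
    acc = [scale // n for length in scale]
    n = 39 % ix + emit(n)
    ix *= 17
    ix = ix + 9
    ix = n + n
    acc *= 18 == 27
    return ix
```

ix = ix * 17

Transformed code:
def apply(n):
    acc = []
    for length in scale:
        acc.append(scale // n)
    n = 39 % ix + emit(n)
    ix = ix * 17
    ix = ix + 9
    ix = n + n
    acc = acc * (18 == 27)
    return ix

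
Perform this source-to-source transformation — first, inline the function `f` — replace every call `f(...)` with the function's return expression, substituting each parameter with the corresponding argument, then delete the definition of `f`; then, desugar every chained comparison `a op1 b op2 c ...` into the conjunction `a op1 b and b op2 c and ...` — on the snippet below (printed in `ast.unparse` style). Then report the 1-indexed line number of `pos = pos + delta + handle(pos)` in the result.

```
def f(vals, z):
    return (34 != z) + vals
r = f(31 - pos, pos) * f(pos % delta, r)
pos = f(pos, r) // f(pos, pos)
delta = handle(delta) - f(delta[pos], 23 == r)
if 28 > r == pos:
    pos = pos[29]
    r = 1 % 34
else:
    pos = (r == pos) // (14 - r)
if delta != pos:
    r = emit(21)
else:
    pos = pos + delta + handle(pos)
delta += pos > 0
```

12

Transformed code:
r = ((34 != pos) + (31 - pos)) * ((34 != r) + pos % delta)
pos = ((34 != r) + pos) // ((34 != pos) + pos)
delta = handle(delta) - ((34 != (23 == r)) + delta[pos])
if 28 > r and r == pos:
    pos = pos[29]
    r = 1 % 34
else:
    pos = (r == pos) // (14 - r)
if delta != pos:
    r = emit(21)
else:
    pos = pos + delta + handle(pos)
delta += pos > 0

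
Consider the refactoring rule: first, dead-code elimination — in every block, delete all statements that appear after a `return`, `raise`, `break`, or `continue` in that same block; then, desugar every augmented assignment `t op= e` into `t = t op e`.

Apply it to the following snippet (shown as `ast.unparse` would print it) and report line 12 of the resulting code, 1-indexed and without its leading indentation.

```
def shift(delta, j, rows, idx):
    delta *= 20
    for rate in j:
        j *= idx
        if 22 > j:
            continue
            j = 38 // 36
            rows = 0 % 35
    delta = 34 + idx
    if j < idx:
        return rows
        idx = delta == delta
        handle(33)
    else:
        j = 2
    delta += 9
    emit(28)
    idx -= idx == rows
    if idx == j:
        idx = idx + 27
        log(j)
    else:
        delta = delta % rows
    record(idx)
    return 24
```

Transformed code:
def shift(delta, j, rows, idx):
    delta = delta * 20
    for rate in j:
        j = j * idx
        if 22 > j:
            continue
    delta = 34 + idx
    if j < idx:
        return rows
    else:
        j = 2
    delta = delta + 9
    emit(28)
    idx = idx - (idx == rows)
    if idx == j:
        idx = idx + 27
        log(j)
    else:
        delta = delta % rows
    record(idx)
    return 24

delta = delta + 9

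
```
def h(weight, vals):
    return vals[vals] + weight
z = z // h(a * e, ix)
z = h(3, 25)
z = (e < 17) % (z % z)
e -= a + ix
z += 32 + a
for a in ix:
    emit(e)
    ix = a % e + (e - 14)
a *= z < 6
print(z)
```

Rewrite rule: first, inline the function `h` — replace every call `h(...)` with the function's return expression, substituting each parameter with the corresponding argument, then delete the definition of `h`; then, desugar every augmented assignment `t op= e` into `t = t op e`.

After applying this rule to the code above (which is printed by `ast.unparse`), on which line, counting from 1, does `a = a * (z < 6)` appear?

9

Transformed code:
z = z // (ix[ix] + a * e)
z = 25[25] + 3
z = (e < 17) % (z % z)
e = e - (a + ix)
z = z + (32 + a)
for a in ix:
    emit(e)
    ix = a % e + (e - 14)
a = a * (z < 6)
print(z)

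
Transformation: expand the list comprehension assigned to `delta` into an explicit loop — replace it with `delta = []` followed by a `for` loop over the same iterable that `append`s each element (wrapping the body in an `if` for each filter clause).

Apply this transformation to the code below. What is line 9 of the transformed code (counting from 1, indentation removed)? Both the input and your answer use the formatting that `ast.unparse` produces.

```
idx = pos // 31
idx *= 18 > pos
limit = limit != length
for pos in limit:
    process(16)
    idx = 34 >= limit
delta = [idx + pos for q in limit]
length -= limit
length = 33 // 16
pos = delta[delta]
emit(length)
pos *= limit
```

delta.append(idx + pos)

Transformed code:
idx = pos // 31
idx *= 18 > pos
limit = limit != length
for pos in limit:
    process(16)
    idx = 34 >= limit
delta = []
for q in limit:
    delta.append(idx + pos)
length -= limit
length = 33 // 16
pos = delta[delta]
emit(length)
pos *= limit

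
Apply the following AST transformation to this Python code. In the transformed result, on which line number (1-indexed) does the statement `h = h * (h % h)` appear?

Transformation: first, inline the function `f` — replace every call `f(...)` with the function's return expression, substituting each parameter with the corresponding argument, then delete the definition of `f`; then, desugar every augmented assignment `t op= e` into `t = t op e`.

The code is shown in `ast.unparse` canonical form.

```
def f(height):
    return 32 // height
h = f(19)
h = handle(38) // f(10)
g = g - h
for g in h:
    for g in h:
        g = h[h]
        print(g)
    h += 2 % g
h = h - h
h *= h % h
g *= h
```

10

Transformed code:
h = 32 // 19
h = handle(38) // (32 // 10)
g = g - h
for g in h:
    for g in h:
        g = h[h]
        print(g)
    h = h + 2 % g
h = h - h
h = h * (h % h)
g = g * h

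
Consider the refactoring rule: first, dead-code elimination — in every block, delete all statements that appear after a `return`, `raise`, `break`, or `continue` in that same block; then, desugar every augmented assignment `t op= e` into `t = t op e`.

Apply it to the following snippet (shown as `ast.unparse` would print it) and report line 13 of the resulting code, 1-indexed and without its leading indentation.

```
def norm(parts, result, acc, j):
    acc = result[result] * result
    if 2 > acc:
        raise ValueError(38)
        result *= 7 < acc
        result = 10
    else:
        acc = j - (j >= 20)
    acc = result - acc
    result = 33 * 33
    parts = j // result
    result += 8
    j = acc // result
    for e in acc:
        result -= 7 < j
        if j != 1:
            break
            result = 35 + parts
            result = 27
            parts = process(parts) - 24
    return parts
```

result = result - (7 < j)

Transformed code:
def norm(parts, result, acc, j):
    acc = result[result] * result
    if 2 > acc:
        raise ValueError(38)
    else:
        acc = j - (j >= 20)
    acc = result - acc
    result = 33 * 33
    parts = j // result
    result = result + 8
    j = acc // result
    for e in acc:
        result = result - (7 < j)
        if j != 1:
            break
    return parts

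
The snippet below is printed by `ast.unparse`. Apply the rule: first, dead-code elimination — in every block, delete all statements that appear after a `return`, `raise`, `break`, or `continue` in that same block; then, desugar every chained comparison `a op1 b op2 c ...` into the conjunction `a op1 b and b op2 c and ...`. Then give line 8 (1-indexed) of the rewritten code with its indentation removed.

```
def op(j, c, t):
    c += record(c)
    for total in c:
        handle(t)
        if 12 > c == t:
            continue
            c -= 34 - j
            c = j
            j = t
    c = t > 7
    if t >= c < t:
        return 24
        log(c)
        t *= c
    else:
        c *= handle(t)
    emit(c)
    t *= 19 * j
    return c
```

Transformed code:
def op(j, c, t):
    c += record(c)
    for total in c:
        handle(t)
        if 12 > c and c == t:
            continue
    c = t > 7
    if t >= c and c < t:
        return 24
    else:
        c *= handle(t)
    emit(c)
    t *= 19 * j
    return c

if t >= c and c < t:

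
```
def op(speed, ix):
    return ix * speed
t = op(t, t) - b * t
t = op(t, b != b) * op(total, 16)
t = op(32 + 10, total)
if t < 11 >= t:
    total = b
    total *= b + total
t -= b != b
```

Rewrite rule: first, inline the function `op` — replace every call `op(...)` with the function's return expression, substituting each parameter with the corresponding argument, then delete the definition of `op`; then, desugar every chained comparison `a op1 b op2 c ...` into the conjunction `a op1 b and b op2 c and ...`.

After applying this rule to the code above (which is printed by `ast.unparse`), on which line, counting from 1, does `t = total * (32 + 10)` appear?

3

Transformed code:
t = t * t - b * t
t = (b != b) * t * (16 * total)
t = total * (32 + 10)
if t < 11 and 11 >= t:
    total = b
    total *= b + total
t -= b != b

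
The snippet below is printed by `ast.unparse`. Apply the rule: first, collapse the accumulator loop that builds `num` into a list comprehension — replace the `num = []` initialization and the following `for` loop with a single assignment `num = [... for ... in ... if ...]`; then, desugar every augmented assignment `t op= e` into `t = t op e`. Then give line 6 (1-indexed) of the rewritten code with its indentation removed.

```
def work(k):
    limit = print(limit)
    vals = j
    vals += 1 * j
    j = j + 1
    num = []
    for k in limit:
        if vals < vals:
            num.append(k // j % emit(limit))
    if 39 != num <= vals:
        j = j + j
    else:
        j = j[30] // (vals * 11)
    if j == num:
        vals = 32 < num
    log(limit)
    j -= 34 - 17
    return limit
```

Transformed code:
def work(k):
    limit = print(limit)
    vals = j
    vals = vals + 1 * j
    j = j + 1
    num = [k // j % emit(limit) for k in limit if vals < vals]
    if 39 != num <= vals:
        j = j + j
    else:
        j = j[30] // (vals * 11)
    if j == num:
        vals = 32 < num
    log(limit)
    j = j - (34 - 17)
    return limit

num = [k // j % emit(limit) for k in limit if vals < vals]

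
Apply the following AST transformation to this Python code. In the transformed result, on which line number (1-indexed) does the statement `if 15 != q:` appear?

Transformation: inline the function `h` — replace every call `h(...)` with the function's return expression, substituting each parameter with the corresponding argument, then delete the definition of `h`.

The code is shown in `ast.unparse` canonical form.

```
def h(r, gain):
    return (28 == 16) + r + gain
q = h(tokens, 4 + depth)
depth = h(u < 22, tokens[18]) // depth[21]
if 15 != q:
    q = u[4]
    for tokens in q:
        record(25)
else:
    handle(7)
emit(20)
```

Transformed code:
q = (28 == 16) + tokens + (4 + depth)
depth = ((28 == 16) + (u < 22) + tokens[18]) // depth[21]
if 15 != q:
    q = u[4]
    for tokens in q:
        record(25)
else:
    handle(7)
emit(20)

3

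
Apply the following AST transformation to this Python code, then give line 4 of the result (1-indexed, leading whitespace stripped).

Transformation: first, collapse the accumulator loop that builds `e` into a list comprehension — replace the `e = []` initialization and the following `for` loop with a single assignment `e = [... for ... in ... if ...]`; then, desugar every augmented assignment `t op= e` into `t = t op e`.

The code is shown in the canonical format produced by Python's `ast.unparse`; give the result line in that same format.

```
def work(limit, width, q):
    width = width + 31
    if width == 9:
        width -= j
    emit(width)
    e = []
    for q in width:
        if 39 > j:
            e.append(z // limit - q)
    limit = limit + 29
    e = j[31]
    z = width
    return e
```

width = width - j

Transformed code:
def work(limit, width, q):
    width = width + 31
    if width == 9:
        width = width - j
    emit(width)
    e = [z // limit - q for q in width if 39 > j]
    limit = limit + 29
    e = j[31]
    z = width
    return e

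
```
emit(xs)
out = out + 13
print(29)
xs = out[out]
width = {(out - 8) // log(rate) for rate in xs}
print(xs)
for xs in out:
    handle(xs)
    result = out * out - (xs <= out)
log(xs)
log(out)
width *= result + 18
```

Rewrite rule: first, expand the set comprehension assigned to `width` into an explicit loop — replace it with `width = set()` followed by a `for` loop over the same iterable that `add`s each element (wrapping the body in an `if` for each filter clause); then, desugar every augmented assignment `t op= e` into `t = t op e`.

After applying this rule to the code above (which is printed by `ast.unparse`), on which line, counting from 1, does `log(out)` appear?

13

Transformed code:
emit(xs)
out = out + 13
print(29)
xs = out[out]
width = set()
for rate in xs:
    width.add((out - 8) // log(rate))
print(xs)
for xs in out:
    handle(xs)
    result = out * out - (xs <= out)
log(xs)
log(out)
width = width * (result + 18)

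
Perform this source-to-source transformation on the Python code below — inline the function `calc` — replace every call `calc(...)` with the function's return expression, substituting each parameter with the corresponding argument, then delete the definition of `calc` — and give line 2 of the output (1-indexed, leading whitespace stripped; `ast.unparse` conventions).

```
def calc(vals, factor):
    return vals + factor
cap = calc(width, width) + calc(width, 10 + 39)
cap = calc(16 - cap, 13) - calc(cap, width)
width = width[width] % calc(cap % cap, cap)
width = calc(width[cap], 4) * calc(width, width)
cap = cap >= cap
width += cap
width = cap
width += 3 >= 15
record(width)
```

cap = 16 - cap + 13 - (cap + width)

Transformed code:
cap = width + width + (width + (10 + 39))
cap = 16 - cap + 13 - (cap + width)
width = width[width] % (cap % cap + cap)
width = (width[cap] + 4) * (width + width)
cap = cap >= cap
width += cap
width = cap
width += 3 >= 15
record(width)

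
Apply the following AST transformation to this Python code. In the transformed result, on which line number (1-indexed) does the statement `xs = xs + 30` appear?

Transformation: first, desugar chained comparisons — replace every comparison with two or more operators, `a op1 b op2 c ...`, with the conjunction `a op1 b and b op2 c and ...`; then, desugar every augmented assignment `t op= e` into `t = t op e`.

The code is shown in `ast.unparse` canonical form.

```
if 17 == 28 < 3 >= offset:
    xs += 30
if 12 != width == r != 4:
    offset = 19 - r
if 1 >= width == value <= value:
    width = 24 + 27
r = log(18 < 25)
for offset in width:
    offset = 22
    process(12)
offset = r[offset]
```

2

Transformed code:
if 17 == 28 and 28 < 3 and (3 >= offset):
    xs = xs + 30
if 12 != width and width == r and (r != 4):
    offset = 19 - r
if 1 >= width and width == value and (value <= value):
    width = 24 + 27
r = log(18 < 25)
for offset in width:
    offset = 22
    process(12)
offset = r[offset]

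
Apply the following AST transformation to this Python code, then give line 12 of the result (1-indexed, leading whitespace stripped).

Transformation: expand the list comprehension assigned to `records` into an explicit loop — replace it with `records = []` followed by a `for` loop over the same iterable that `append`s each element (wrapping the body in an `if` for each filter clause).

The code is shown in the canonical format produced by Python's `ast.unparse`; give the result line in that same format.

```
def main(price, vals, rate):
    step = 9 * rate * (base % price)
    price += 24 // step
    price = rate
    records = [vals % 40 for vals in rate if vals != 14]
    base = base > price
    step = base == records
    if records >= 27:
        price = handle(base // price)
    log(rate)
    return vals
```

price = handle(base // price)

Transformed code:
def main(price, vals, rate):
    step = 9 * rate * (base % price)
    price += 24 // step
    price = rate
    records = []
    for vals in rate:
        if vals != 14:
            records.append(vals % 40)
    base = base > price
    step = base == records
    if records >= 27:
        price = handle(base // price)
    log(rate)
    return vals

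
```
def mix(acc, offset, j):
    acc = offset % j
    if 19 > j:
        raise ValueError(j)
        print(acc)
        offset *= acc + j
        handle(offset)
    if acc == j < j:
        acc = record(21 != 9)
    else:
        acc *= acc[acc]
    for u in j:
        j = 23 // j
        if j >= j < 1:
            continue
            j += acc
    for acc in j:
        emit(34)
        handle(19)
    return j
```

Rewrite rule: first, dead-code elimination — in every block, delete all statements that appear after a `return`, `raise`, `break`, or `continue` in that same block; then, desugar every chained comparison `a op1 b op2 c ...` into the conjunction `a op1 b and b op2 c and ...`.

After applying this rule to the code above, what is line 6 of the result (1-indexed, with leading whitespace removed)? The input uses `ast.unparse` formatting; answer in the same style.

acc = record(21 != 9)

Transformed code:
def mix(acc, offset, j):
    acc = offset % j
    if 19 > j:
        raise ValueError(j)
    if acc == j and j < j:
        acc = record(21 != 9)
    else:
        acc *= acc[acc]
    for u in j:
        j = 23 // j
        if j >= j and j < 1:
            continue
    for acc in j:
        emit(34)
        handle(19)
    return j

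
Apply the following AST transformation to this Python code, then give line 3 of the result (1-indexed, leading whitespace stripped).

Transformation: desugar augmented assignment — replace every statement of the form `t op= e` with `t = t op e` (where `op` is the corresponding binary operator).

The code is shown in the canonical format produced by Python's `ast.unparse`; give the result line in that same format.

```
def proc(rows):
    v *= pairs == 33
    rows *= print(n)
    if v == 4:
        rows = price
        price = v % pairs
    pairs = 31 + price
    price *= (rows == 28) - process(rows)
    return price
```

Transformed code:
def proc(rows):
    v = v * (pairs == 33)
    rows = rows * print(n)
    if v == 4:
        rows = price
        price = v % pairs
    pairs = 31 + price
    price = price * ((rows == 28) - process(rows))
    return price

rows = rows * print(n)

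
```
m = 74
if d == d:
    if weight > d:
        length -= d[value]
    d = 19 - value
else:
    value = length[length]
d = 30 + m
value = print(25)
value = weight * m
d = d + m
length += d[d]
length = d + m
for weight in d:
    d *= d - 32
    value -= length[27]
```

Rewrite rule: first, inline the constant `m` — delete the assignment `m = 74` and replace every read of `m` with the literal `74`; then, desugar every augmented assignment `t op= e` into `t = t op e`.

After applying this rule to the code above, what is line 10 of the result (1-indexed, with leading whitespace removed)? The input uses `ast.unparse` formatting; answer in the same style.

d = d + 74

Transformed code:
if d == d:
    if weight > d:
        length = length - d[value]
    d = 19 - value
else:
    value = length[length]
d = 30 + 74
value = print(25)
value = weight * 74
d = d + 74
length = length + d[d]
length = d + 74
for weight in d:
    d = d * (d - 32)
    value = value - length[27]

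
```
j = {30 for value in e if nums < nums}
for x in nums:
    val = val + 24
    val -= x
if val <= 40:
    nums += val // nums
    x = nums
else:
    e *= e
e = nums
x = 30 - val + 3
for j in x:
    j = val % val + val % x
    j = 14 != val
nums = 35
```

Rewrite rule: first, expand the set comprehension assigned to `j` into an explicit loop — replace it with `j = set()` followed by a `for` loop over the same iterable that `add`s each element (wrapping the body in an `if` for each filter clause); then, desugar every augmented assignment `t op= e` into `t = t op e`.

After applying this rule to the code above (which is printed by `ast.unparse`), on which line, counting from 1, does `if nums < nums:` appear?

Transformed code:
j = set()
for value in e:
    if nums < nums:
        j.add(30)
for x in nums:
    val = val + 24
    val = val - x
if val <= 40:
    nums = nums + val // nums
    x = nums
else:
    e = e * e
e = nums
x = 30 - val + 3
for j in x:
    j = val % val + val % x
    j = 14 != val
nums = 35

3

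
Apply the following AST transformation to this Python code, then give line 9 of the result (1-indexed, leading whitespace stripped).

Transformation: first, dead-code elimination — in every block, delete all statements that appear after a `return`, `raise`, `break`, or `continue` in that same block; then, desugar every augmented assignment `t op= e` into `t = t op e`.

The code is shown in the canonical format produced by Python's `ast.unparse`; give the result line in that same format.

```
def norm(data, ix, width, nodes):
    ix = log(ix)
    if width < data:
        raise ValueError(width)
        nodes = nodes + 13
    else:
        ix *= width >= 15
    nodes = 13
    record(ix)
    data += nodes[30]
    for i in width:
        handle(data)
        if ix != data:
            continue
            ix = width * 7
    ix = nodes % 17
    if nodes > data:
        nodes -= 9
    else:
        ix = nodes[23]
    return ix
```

data = data + nodes[30]

Transformed code:
def norm(data, ix, width, nodes):
    ix = log(ix)
    if width < data:
        raise ValueError(width)
    else:
        ix = ix * (width >= 15)
    nodes = 13
    record(ix)
    data = data + nodes[30]
    for i in width:
        handle(data)
        if ix != data:
            continue
    ix = nodes % 17
    if nodes > data:
        nodes = nodes - 9
    else:
        ix = nodes[23]
    return ix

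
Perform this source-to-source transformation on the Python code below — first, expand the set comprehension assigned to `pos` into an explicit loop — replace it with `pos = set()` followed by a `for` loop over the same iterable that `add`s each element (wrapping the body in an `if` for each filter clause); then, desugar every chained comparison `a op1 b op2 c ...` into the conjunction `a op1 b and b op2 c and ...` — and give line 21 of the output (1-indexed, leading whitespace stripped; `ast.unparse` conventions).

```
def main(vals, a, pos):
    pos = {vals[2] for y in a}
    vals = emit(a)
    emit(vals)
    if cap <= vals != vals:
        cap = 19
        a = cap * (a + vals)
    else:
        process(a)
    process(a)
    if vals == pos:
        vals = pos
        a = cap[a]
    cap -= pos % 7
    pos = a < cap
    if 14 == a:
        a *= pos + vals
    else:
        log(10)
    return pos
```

Transformed code:
def main(vals, a, pos):
    pos = set()
    for y in a:
        pos.add(vals[2])
    vals = emit(a)
    emit(vals)
    if cap <= vals and vals != vals:
        cap = 19
        a = cap * (a + vals)
    else:
        process(a)
    process(a)
    if vals == pos:
        vals = pos
        a = cap[a]
    cap -= pos % 7
    pos = a < cap
    if 14 == a:
        a *= pos + vals
    else:
        log(10)
    return pos

log(10)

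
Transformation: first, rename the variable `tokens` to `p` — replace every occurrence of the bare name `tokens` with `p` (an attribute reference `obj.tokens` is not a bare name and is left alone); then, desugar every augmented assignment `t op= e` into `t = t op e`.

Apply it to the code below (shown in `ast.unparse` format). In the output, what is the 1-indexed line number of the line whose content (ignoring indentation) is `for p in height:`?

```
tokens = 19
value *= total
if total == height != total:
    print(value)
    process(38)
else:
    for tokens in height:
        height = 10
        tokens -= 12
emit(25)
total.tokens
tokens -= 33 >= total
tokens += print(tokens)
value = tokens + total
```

7

Transformed code:
p = 19
value = value * total
if total == height != total:
    print(value)
    process(38)
else:
    for p in height:
        height = 10
        p = p - 12
emit(25)
total.tokens
p = p - (33 >= total)
p = p + print(p)
value = p + total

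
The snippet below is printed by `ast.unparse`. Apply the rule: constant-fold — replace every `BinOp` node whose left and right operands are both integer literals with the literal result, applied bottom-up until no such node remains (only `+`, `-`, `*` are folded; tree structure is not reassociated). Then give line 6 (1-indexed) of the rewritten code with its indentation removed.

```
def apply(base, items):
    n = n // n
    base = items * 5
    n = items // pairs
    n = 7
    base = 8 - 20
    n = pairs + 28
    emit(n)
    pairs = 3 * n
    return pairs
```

base = -12

Transformed code:
def apply(base, items):
    n = n // n
    base = items * 5
    n = items // pairs
    n = 7
    base = -12
    n = pairs + 28
    emit(n)
    pairs = 3 * n
    return pairs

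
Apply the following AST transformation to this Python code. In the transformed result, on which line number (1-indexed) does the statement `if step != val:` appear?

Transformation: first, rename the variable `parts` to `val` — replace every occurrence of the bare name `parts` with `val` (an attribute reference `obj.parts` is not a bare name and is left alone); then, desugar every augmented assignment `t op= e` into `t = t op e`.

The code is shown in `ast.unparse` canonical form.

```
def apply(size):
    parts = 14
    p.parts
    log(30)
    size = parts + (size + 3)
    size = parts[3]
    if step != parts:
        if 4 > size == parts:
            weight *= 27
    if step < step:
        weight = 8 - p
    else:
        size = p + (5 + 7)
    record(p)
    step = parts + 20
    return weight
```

7

Transformed code:
def apply(size):
    val = 14
    p.parts
    log(30)
    size = val + (size + 3)
    size = val[3]
    if step != val:
        if 4 > size == val:
            weight = weight * 27
    if step < step:
        weight = 8 - p
    else:
        size = p + (5 + 7)
    record(p)
    step = val + 20
    return weight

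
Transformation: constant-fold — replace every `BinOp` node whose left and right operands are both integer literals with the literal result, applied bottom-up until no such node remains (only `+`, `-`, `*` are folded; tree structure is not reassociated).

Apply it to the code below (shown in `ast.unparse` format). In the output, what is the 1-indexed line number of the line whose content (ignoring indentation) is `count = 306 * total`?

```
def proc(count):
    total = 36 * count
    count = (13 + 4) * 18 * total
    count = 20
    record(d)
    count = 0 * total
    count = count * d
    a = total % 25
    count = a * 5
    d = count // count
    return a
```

3

Transformed code:
def proc(count):
    total = 36 * count
    count = 306 * total
    count = 20
    record(d)
    count = 0 * total
    count = count * d
    a = total % 25
    count = a * 5
    d = count // count
    return a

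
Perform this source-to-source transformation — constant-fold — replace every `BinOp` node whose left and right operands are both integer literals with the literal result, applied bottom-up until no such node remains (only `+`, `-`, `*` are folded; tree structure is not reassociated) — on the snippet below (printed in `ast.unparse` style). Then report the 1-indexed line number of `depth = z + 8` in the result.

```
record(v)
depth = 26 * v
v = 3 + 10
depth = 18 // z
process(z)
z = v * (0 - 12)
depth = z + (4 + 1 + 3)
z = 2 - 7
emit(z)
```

7

Transformed code:
record(v)
depth = 26 * v
v = 13
depth = 18 // z
process(z)
z = v * -12
depth = z + 8
z = -5
emit(z)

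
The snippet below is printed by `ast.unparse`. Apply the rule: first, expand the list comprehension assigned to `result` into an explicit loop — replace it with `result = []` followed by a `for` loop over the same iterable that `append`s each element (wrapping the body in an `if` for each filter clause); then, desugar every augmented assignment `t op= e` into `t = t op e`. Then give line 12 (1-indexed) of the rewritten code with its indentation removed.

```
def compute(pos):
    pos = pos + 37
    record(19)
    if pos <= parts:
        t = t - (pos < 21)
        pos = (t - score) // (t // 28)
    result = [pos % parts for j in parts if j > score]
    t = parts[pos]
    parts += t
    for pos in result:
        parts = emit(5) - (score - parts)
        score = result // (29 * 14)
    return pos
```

parts = parts + t

Transformed code:
def compute(pos):
    pos = pos + 37
    record(19)
    if pos <= parts:
        t = t - (pos < 21)
        pos = (t - score) // (t // 28)
    result = []
    for j in parts:
        if j > score:
            result.append(pos % parts)
    t = parts[pos]
    parts = parts + t
    for pos in result:
        parts = emit(5) - (score - parts)
        score = result // (29 * 14)
    return pos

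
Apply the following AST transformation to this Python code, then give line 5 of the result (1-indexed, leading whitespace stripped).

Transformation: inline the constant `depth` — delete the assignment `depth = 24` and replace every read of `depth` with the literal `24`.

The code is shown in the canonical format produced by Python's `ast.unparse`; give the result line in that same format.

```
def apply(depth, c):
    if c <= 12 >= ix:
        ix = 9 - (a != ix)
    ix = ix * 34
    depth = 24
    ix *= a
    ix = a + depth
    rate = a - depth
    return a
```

ix *= a

Transformed code:
def apply(depth, c):
    if c <= 12 >= ix:
        ix = 9 - (a != ix)
    ix = ix * 34
    ix *= a
    ix = a + 24
    rate = a - 24
    return a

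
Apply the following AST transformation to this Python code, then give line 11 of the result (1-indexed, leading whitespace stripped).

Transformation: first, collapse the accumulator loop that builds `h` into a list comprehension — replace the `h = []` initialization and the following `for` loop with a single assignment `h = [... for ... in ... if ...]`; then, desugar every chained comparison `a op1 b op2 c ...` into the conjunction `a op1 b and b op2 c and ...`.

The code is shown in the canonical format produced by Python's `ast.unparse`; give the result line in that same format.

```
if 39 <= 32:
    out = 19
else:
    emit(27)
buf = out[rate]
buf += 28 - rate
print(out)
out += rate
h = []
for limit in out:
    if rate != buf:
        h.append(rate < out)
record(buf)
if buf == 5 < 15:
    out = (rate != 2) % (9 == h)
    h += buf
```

if buf == 5 and 5 < 15:

Transformed code:
if 39 <= 32:
    out = 19
else:
    emit(27)
buf = out[rate]
buf += 28 - rate
print(out)
out += rate
h = [rate < out for limit in out if rate != buf]
record(buf)
if buf == 5 and 5 < 15:
    out = (rate != 2) % (9 == h)
    h += buf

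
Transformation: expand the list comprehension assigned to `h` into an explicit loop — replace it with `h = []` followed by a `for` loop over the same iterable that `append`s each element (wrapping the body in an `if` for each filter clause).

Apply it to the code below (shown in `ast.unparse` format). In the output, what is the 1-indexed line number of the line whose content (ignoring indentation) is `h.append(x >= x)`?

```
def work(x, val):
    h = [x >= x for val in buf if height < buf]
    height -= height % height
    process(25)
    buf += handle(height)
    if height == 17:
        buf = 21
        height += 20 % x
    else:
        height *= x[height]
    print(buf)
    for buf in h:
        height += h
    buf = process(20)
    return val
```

Transformed code:
def work(x, val):
    h = []
    for val in buf:
        if height < buf:
            h.append(x >= x)
    height -= height % height
    process(25)
    buf += handle(height)
    if height == 17:
        buf = 21
        height += 20 % x
    else:
        height *= x[height]
    print(buf)
    for buf in h:
        height += h
    buf = process(20)
    return val

5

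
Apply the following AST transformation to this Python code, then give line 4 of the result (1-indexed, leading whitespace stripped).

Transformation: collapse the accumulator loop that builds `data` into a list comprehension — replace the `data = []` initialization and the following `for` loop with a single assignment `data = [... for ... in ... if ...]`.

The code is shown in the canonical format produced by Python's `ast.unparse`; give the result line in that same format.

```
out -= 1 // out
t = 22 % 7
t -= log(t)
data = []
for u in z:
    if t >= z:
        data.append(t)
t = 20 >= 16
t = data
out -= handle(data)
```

data = [t for u in z if t >= z]

Transformed code:
out -= 1 // out
t = 22 % 7
t -= log(t)
data = [t for u in z if t >= z]
t = 20 >= 16
t = data
out -= handle(data)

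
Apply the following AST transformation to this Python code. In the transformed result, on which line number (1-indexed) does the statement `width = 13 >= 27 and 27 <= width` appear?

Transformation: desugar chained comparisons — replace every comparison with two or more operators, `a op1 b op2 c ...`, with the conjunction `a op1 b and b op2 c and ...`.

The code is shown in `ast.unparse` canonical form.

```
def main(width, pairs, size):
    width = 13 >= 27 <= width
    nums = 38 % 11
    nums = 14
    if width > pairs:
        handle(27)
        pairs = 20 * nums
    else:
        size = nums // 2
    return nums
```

Transformed code:
def main(width, pairs, size):
    width = 13 >= 27 and 27 <= width
    nums = 38 % 11
    nums = 14
    if width > pairs:
        handle(27)
        pairs = 20 * nums
    else:
        size = nums // 2
    return nums

2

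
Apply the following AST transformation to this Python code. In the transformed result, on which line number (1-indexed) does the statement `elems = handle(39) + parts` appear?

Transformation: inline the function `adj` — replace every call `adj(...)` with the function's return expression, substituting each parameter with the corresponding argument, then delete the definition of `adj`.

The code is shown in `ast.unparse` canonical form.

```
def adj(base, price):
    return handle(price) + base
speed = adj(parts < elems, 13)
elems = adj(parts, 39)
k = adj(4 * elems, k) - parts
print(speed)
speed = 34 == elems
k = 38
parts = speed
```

Transformed code:
speed = handle(13) + (parts < elems)
elems = handle(39) + parts
k = handle(k) + 4 * elems - parts
print(speed)
speed = 34 == elems
k = 38
parts = speed

2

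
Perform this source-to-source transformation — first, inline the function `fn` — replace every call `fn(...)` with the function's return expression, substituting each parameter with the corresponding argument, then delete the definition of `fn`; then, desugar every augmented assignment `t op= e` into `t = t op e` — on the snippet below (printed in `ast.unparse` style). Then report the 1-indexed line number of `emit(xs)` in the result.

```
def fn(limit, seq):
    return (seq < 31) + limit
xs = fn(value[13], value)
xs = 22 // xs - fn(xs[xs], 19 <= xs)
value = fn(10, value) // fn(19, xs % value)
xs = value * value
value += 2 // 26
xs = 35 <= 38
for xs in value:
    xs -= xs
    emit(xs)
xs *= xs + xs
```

9

Transformed code:
xs = (value < 31) + value[13]
xs = 22 // xs - (((19 <= xs) < 31) + xs[xs])
value = ((value < 31) + 10) // ((xs % value < 31) + 19)
xs = value * value
value = value + 2 // 26
xs = 35 <= 38
for xs in value:
    xs = xs - xs
    emit(xs)
xs = xs * (xs + xs)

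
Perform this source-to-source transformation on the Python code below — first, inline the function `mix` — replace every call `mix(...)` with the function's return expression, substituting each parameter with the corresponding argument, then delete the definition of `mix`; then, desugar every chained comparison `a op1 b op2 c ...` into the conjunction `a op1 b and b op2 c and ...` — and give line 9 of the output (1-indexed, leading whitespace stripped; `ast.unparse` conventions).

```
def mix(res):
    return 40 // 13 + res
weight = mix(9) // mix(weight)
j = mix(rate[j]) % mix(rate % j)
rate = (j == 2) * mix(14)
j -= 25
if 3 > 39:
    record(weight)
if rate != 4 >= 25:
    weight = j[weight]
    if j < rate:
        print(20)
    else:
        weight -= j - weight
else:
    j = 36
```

Transformed code:
weight = (40 // 13 + 9) // (40 // 13 + weight)
j = (40 // 13 + rate[j]) % (40 // 13 + rate % j)
rate = (j == 2) * (40 // 13 + 14)
j -= 25
if 3 > 39:
    record(weight)
if rate != 4 and 4 >= 25:
    weight = j[weight]
    if j < rate:
        print(20)
    else:
        weight -= j - weight
else:
    j = 36

if j < rate:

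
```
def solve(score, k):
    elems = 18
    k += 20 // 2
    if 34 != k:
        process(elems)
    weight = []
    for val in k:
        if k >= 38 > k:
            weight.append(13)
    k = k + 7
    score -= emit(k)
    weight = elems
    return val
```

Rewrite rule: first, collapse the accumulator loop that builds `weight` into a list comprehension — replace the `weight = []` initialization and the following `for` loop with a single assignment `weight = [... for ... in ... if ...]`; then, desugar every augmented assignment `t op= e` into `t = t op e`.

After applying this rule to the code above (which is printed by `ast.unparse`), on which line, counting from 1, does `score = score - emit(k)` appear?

Transformed code:
def solve(score, k):
    elems = 18
    k = k + 20 // 2
    if 34 != k:
        process(elems)
    weight = [13 for val in k if k >= 38 > k]
    k = k + 7
    score = score - emit(k)
    weight = elems
    return val

8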